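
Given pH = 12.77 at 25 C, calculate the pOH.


pOH = 14 - pH
pOH = 14 - 12.77
pOH = 1.23

1.23


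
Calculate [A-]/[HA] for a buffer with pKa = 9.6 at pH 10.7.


[A-]/[HA] = 10^(pH - pKa)
= 10^(10.7 - 9.6)
= 12.5893

12.5893


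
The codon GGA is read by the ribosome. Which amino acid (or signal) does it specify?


Standard genetic code lookup.
Codon GGA -> Gly

Gly


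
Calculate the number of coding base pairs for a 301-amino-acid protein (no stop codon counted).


Each amino acid = 1 codon = 3 bp
bp = 301 * 3 = 903 bp

903 bp


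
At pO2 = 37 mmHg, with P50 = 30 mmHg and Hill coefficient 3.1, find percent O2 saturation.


Y = pO2^n / (P50^n + pO2^n)
Y = 37^3.1 / (30^3.1 + 37^3.1)
Y = 65.7%

65.7%


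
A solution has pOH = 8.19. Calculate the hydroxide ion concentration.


[OH-] = 10^(-pOH)
[OH-] = 10^(-8.19)
[OH-] = 6.457e-09 M

6.457e-09 M


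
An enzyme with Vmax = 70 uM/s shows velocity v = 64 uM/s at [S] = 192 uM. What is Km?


Km = [S] * (Vmax - v) / v
Km = 192 * (70 - 64) / 64
Km = 18.0 uM

18.0 uM


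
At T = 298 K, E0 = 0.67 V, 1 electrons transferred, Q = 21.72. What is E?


E = E0 - (RT/nF) * ln(Q)
E = 0.67 - (8.314 * 298 / (1 * 96485)) * ln(21.72)
E = 0.591 V

0.591 V


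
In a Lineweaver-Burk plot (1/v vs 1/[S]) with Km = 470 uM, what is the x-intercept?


x-intercept = -1/Km
= -1/470
= -0.0021 1/uM

-0.0021 1/uM


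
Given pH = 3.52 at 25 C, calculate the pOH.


pOH = 14 - pH
pOH = 14 - 3.52
pOH = 10.48

10.48


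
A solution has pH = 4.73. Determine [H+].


[H+] = 10^(-pH)
[H+] = 10^(-4.73)
[H+] = 1.862e-05 M

1.862e-05 M


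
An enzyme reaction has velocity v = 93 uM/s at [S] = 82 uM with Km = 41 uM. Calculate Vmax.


Vmax = v * (Km + [S]) / [S]
Vmax = 93 * (41 + 82) / 82
Vmax = 139.5 uM/s

139.5 uM/s


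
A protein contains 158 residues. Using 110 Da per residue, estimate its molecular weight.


MW = n_residues * 110 Da
MW = 158 * 110
MW = 17380 Da

17380 Da


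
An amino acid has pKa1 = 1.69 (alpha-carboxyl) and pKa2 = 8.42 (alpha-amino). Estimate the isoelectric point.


pI = (pKa1 + pKa2) / 2
pI = (1.69 + 8.42) / 2
pI = 5.055

5.055


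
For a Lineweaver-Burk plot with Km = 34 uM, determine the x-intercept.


x-intercept = -1/Km
= -1/34
= -0.0294 1/uM

-0.0294 1/uM


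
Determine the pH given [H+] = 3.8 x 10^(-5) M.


pH = -log10([H+])
pH = -log10(3.8 x 10^(-5))
pH = 4.4202

4.4202


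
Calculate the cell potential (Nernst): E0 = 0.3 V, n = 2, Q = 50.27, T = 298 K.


E = E0 - (RT/nF) * ln(Q)
E = 0.3 - (8.314 * 298 / (2 * 96485)) * ln(50.27)
E = 0.2497 V

0.2497 V


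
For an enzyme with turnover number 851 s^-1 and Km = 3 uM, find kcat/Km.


Catalytic efficiency = kcat / Km
= 851 / 3
= 283.6667 uM^-1*s^-1

283.6667 uM^-1*s^-1


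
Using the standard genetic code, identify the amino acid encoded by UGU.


Standard genetic code lookup.
Codon UGU -> Cys

Cys


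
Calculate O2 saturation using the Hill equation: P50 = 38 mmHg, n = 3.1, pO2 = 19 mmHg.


Y = pO2^n / (P50^n + pO2^n)
Y = 19^3.1 / (38^3.1 + 19^3.1)
Y = 10.44%

10.44%


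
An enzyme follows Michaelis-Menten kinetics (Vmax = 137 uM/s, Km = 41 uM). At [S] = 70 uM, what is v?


v = Vmax * [S] / (Km + [S])
v = 137 * 70 / (41 + 70)
v = 86.3964 uM/s

86.3964 uM/s


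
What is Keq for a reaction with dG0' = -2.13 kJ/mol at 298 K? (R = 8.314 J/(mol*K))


Keq = exp(-dG0 * 1000 / (R * T))
Keq = exp(-(-2.13) * 1000 / (8.314 * 298))
Keq = 2.3625

2.3625


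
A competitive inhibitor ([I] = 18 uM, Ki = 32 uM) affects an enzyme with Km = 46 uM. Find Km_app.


Km_app = Km * (1 + [I]/Ki)
Km_app = 46 * (1 + 18/32)
Km_app = 71.875 uM

71.875 uM


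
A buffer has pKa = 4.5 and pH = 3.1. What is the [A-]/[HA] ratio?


[A-]/[HA] = 10^(pH - pKa)
= 10^(3.1 - 4.5)
= 0.0398

0.0398


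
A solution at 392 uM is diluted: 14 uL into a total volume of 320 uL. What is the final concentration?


C2 = C1 * V1 / V2
C2 = 392 * 14 / 320
C2 = 17.15 uM

17.15 uM


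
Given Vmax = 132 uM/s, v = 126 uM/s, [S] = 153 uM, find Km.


Km = [S] * (Vmax - v) / v
Km = 153 * (132 - 126) / 126
Km = 7.2857 uM

7.2857 uM


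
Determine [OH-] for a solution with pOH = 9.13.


[OH-] = 10^(-pOH)
[OH-] = 10^(-9.13)
[OH-] = 7.413e-10 M

7.413e-10 M


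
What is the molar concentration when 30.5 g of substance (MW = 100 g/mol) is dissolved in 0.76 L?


C = (mass / MW) / volume
C = (30.5 / 100) / 0.76
C = 0.4013 M

0.4013 M


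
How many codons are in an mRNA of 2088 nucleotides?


codons = nucleotides / 3
codons = 2088 / 3 = 696

696


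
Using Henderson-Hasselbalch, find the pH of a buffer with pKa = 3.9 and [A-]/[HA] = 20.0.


pH = pKa + log10([A-]/[HA])
pH = 3.9 + log10(20.0)
pH = 5.201

5.201


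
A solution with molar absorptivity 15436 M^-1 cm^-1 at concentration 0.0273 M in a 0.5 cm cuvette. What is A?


A = epsilon * c * l
A = 15436 * 0.0273 * 0.5
A = 210.7014

210.7014


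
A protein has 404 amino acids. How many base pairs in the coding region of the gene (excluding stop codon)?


Each amino acid = 1 codon = 3 bp
bp = 404 * 3 = 1212 bp

1212 bp


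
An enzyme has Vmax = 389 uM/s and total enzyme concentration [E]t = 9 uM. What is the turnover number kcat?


kcat = Vmax / [E]t
kcat = 389 / 9
kcat = 43.2222 s^-1

43.2222 s^-1


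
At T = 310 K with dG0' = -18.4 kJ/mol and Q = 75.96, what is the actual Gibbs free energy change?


dG = dG0' + RT * ln(Q) / 1000
dG = -18.4 + 8.314 * 310 * ln(75.96) / 1000
dG = -7.2396 kJ/mol

-7.2396 kJ/mol


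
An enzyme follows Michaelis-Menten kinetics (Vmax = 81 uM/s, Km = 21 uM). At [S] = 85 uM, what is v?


v = Vmax * [S] / (Km + [S])
v = 81 * 85 / (21 + 85)
v = 64.9528 uM/s

64.9528 uM/s


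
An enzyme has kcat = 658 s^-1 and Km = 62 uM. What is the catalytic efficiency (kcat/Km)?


Catalytic efficiency = kcat / Km
= 658 / 62
= 10.6129 uM^-1*s^-1

10.6129 uM^-1*s^-1


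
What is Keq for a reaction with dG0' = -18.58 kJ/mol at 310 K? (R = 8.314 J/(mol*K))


Keq = exp(-dG0 * 1000 / (R * T))
Keq = exp(-(-18.58) * 1000 / (8.314 * 310))
Keq = 1351.5169

1351.5169


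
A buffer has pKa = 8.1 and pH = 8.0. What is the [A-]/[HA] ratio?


[A-]/[HA] = 10^(pH - pKa)
= 10^(8.0 - 8.1)
= 0.7943

0.7943


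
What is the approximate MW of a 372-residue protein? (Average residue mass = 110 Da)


MW = n_residues * 110 Da
MW = 372 * 110
MW = 40920 Da

40920 Da


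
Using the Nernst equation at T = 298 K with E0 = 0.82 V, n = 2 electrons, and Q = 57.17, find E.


E = E0 - (RT/nF) * ln(Q)
E = 0.82 - (8.314 * 298 / (2 * 96485)) * ln(57.17)
E = 0.7681 V

0.7681 V


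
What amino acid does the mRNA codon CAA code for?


Standard genetic code lookup.
Codon CAA -> Gln

Gln


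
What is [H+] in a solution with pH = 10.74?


[H+] = 10^(-pH)
[H+] = 10^(-10.74)
[H+] = 1.820e-11 M

1.820e-11 M


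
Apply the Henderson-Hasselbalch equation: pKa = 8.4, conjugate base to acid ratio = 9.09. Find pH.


pH = pKa + log10([A-]/[HA])
pH = 8.4 + log10(9.09)
pH = 9.3586

9.3586


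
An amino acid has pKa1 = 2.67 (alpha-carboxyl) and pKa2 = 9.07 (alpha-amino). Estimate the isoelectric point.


pI = (pKa1 + pKa2) / 2
pI = (2.67 + 9.07) / 2
pI = 5.87

5.87


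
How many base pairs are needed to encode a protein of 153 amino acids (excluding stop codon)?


Each amino acid = 1 codon = 3 bp
bp = 153 * 3 = 459 bp

459 bp


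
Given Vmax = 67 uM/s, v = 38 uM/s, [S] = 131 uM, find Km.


Km = [S] * (Vmax - v) / v
Km = 131 * (67 - 38) / 38
Km = 99.9737 uM

99.9737 uM


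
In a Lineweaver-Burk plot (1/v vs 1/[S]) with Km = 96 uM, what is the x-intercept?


x-intercept = -1/Km
= -1/96
= -0.0104 1/uM

-0.0104 1/uM


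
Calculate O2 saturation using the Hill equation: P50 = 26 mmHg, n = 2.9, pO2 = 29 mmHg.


Y = pO2^n / (P50^n + pO2^n)
Y = 29^2.9 / (26^2.9 + 29^2.9)
Y = 57.85%

57.85%


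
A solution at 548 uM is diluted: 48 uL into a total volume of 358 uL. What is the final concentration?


C2 = C1 * V1 / V2
C2 = 548 * 48 / 358
C2 = 73.4749 uM

73.4749 uM


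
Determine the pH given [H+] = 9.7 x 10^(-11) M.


pH = -log10([H+])
pH = -log10(9.7 x 10^(-11))
pH = 10.0132

10.0132


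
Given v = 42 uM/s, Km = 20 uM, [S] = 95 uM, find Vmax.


Vmax = v * (Km + [S]) / [S]
Vmax = 42 * (20 + 95) / 95
Vmax = 50.8421 uM/s

50.8421 uM/s


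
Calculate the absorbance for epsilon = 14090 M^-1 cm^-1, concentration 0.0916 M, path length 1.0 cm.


A = epsilon * c * l
A = 14090 * 0.0916 * 1.0
A = 1290.644

1290.644


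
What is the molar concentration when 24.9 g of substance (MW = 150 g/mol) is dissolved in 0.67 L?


C = (mass / MW) / volume
C = (24.9 / 150) / 0.67
C = 0.2478 M

0.2478 M


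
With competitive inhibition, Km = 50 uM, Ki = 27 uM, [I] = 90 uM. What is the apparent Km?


Km_app = Km * (1 + [I]/Ki)
Km_app = 50 * (1 + 90/27)
Km_app = 216.6667 uM

216.6667 uM


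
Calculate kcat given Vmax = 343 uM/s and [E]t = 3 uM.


kcat = Vmax / [E]t
kcat = 343 / 3
kcat = 114.3333 s^-1

114.3333 s^-1


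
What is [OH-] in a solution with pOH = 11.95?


[OH-] = 10^(-pOH)
[OH-] = 10^(-11.95)
[OH-] = 1.122e-12 M

1.122e-12 M


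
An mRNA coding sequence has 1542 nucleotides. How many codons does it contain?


codons = nucleotides / 3
codons = 1542 / 3 = 514

514


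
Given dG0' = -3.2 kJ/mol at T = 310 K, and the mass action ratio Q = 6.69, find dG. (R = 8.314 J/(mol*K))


dG = dG0' + RT * ln(Q) / 1000
dG = -3.2 + 8.314 * 310 * ln(6.69) / 1000
dG = 1.6985 kJ/mol

1.6985 kJ/mol


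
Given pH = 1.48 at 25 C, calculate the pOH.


pOH = 14 - pH
pOH = 14 - 1.48
pOH = 12.52

12.52


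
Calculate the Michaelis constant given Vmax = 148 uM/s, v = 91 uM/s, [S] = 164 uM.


Km = [S] * (Vmax - v) / v
Km = 164 * (148 - 91) / 91
Km = 102.7253 uM

102.7253 uM


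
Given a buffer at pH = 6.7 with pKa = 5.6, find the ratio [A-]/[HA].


[A-]/[HA] = 10^(pH - pKa)
= 10^(6.7 - 5.6)
= 12.5893

12.5893


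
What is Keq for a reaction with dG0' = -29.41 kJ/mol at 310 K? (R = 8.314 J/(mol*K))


Keq = exp(-dG0 * 1000 / (R * T))
Keq = exp(-(-29.41) * 1000 / (8.314 * 310))
Keq = 90308.7492

90308.7492


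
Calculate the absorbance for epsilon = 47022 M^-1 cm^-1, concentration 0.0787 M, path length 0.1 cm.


A = epsilon * c * l
A = 47022 * 0.0787 * 0.1
A = 370.0631

370.0631


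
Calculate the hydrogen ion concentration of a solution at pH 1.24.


[H+] = 10^(-pH)
[H+] = 10^(-1.24)
[H+] = 0.0575 M

0.0575 M


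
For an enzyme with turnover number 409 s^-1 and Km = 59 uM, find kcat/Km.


Catalytic efficiency = kcat / Km
= 409 / 59
= 6.9322 uM^-1*s^-1

6.9322 uM^-1*s^-1


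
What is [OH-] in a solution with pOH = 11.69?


[OH-] = 10^(-pOH)
[OH-] = 10^(-11.69)
[OH-] = 2.042e-12 M

2.042e-12 M


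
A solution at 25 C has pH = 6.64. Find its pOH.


pOH = 14 - pH
pOH = 14 - 6.64
pOH = 7.36

7.36


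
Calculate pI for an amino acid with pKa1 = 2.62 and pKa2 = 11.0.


pI = (pKa1 + pKa2) / 2
pI = (2.62 + 11.0) / 2
pI = 6.81

6.81


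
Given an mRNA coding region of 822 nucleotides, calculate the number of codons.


codons = nucleotides / 3
codons = 822 / 3 = 274

274


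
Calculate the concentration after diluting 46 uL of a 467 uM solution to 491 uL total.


C2 = C1 * V1 / V2
C2 = 467 * 46 / 491
C2 = 43.7515 uM

43.7515 uM


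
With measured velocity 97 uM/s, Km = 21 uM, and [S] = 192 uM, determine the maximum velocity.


Vmax = v * (Km + [S]) / [S]
Vmax = 97 * (21 + 192) / 192
Vmax = 107.6094 uM/s

107.6094 uM/s


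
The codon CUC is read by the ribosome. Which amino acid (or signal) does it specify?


Standard genetic code lookup.
Codon CUC -> Leu

Leu


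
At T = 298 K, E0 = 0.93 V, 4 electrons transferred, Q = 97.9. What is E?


E = E0 - (RT/nF) * ln(Q)
E = 0.93 - (8.314 * 298 / (4 * 96485)) * ln(97.9)
E = 0.9006 V

0.9006 V


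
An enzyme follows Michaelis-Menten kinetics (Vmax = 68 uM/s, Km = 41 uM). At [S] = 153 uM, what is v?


v = Vmax * [S] / (Km + [S])
v = 68 * 153 / (41 + 153)
v = 53.6289 uM/s

53.6289 uM/s


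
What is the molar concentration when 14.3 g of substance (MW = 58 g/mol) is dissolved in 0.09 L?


C = (mass / MW) / volume
C = (14.3 / 58) / 0.09
C = 2.7395 M

2.7395 M


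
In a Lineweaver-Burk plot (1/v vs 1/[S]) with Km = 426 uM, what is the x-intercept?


x-intercept = -1/Km
= -1/426
= -0.0023 1/uM

-0.0023 1/uM


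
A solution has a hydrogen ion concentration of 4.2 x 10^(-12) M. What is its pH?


pH = -log10([H+])
pH = -log10(4.2 x 10^(-12))
pH = 11.3768

11.3768


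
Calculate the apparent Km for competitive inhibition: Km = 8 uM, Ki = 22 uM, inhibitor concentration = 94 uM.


Km_app = Km * (1 + [I]/Ki)
Km_app = 8 * (1 + 94/22)
Km_app = 42.1818 uM

42.1818 uM


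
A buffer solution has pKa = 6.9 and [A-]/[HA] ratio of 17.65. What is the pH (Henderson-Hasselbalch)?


pH = pKa + log10([A-]/[HA])
pH = 6.9 + log10(17.65)
pH = 8.1467

8.1467


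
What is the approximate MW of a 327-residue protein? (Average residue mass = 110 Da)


MW = n_residues * 110 Da
MW = 327 * 110
MW = 35970 Da

35970 Da


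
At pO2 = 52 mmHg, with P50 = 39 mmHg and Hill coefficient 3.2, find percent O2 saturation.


Y = pO2^n / (P50^n + pO2^n)
Y = 52^3.2 / (39^3.2 + 52^3.2)
Y = 71.52%

71.52%


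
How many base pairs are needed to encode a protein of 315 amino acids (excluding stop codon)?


Each amino acid = 1 codon = 3 bp
bp = 315 * 3 = 945 bp

945 bp


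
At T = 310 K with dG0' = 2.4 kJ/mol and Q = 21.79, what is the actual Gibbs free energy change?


dG = dG0' + RT * ln(Q) / 1000
dG = 2.4 + 8.314 * 310 * ln(21.79) / 1000
dG = 10.3419 kJ/mol

10.3419 kJ/mol


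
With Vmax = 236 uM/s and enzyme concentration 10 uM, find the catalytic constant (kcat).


kcat = Vmax / [E]t
kcat = 236 / 10
kcat = 23.6 s^-1

23.6 s^-1


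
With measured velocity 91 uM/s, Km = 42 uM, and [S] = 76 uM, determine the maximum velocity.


Vmax = v * (Km + [S]) / [S]
Vmax = 91 * (42 + 76) / 76
Vmax = 141.2895 uM/s

141.2895 uM/s


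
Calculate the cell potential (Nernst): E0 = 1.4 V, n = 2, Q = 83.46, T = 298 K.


E = E0 - (RT/nF) * ln(Q)
E = 1.4 - (8.314 * 298 / (2 * 96485)) * ln(83.46)
E = 1.3432 V

1.3432 V


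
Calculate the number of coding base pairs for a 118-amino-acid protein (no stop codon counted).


Each amino acid = 1 codon = 3 bp
bp = 118 * 3 = 354 bp

354 bp


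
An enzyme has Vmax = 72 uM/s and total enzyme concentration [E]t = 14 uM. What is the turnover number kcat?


kcat = Vmax / [E]t
kcat = 72 / 14
kcat = 5.1429 s^-1

5.1429 s^-1


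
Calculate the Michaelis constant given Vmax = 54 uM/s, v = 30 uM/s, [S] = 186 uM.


Km = [S] * (Vmax - v) / v
Km = 186 * (54 - 30) / 30
Km = 148.8 uM

148.8 uM


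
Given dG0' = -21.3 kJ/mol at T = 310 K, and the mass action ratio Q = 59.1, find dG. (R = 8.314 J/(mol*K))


dG = dG0' + RT * ln(Q) / 1000
dG = -21.3 + 8.314 * 310 * ln(59.1) / 1000
dG = -10.7864 kJ/mol

-10.7864 kJ/mol


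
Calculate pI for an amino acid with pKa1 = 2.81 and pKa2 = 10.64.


pI = (pKa1 + pKa2) / 2
pI = (2.81 + 10.64) / 2
pI = 6.725

6.725


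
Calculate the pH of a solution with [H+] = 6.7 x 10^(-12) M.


pH = -log10([H+])
pH = -log10(6.7 x 10^(-12))
pH = 11.1739

11.1739


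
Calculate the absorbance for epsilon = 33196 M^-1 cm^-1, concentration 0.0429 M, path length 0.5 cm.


A = epsilon * c * l
A = 33196 * 0.0429 * 0.5
A = 712.0542

712.0542


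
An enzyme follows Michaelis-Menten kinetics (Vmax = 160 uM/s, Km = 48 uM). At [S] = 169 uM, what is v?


v = Vmax * [S] / (Km + [S])
v = 160 * 169 / (48 + 169)
v = 124.6083 uM/s

124.6083 uM/s


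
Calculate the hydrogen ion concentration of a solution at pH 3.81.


[H+] = 10^(-pH)
[H+] = 10^(-3.81)
[H+] = 1.549e-04 M

1.549e-04 M


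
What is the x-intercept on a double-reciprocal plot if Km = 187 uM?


x-intercept = -1/Km
= -1/187
= -0.0053 1/uM

-0.0053 1/uM


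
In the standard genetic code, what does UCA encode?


Standard genetic code lookup.
Codon UCA -> Ser

Ser


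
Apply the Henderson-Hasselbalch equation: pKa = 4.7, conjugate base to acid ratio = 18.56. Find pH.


pH = pKa + log10([A-]/[HA])
pH = 4.7 + log10(18.56)
pH = 5.9686

5.9686


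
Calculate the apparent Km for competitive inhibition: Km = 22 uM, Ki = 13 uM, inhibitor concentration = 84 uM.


Km_app = Km * (1 + [I]/Ki)
Km_app = 22 * (1 + 84/13)
Km_app = 164.1538 uM

164.1538 uM


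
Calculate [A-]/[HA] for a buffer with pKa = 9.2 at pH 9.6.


[A-]/[HA] = 10^(pH - pKa)
= 10^(9.6 - 9.2)
= 2.5119

2.5119


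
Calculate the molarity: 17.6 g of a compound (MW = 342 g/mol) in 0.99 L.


C = (mass / MW) / volume
C = (17.6 / 342) / 0.99
C = 0.052 M

0.052 M


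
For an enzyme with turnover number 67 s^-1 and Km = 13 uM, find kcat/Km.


Catalytic efficiency = kcat / Km
= 67 / 13
= 5.1538 uM^-1*s^-1

5.1538 uM^-1*s^-1


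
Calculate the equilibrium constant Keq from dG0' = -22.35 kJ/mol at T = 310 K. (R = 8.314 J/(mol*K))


Keq = exp(-dG0 * 1000 / (R * T))
Keq = exp(-(-22.35) * 1000 / (8.314 * 310))
Keq = 5835.5939

5835.5939


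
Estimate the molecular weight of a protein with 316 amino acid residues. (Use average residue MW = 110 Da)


MW = n_residues * 110 Da
MW = 316 * 110
MW = 34760 Da

34760 Da


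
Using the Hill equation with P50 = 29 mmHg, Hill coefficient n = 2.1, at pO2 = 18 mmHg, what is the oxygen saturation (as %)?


Y = pO2^n / (P50^n + pO2^n)
Y = 18^2.1 / (29^2.1 + 18^2.1)
Y = 26.86%

26.86%


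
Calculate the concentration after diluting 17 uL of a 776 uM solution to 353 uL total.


C2 = C1 * V1 / V2
C2 = 776 * 17 / 353
C2 = 37.3711 uM

37.3711 uM


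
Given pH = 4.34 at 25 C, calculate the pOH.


pOH = 14 - pH
pOH = 14 - 4.34
pOH = 9.66

9.66


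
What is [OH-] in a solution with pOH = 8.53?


[OH-] = 10^(-pOH)
[OH-] = 10^(-8.53)
[OH-] = 2.951e-09 M

2.951e-09 M


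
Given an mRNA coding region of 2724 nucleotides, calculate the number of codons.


codons = nucleotides / 3
codons = 2724 / 3 = 908

908


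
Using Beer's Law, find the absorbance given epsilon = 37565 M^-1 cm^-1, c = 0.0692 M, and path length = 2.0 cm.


A = epsilon * c * l
A = 37565 * 0.0692 * 2.0
A = 5198.996

5198.996


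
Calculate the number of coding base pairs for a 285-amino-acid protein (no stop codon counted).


Each amino acid = 1 codon = 3 bp
bp = 285 * 3 = 855 bp

855 bp


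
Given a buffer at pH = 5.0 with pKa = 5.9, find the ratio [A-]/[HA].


[A-]/[HA] = 10^(pH - pKa)
= 10^(5.0 - 5.9)
= 0.1259

0.1259


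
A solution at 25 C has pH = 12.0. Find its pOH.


pOH = 14 - pH
pOH = 14 - 12.0
pOH = 2.0

2.0


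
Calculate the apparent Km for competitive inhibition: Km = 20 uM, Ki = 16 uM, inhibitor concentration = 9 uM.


Km_app = Km * (1 + [I]/Ki)
Km_app = 20 * (1 + 9/16)
Km_app = 31.25 uM

31.25 uM


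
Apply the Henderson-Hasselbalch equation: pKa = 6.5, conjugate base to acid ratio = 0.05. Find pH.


pH = pKa + log10([A-]/[HA])
pH = 6.5 + log10(0.05)
pH = 5.199

5.199


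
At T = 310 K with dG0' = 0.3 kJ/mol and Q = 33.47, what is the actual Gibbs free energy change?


dG = dG0' + RT * ln(Q) / 1000
dG = 0.3 + 8.314 * 310 * ln(33.47) / 1000
dG = 9.3481 kJ/mol

9.3481 kJ/mol


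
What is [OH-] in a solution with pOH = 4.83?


[OH-] = 10^(-pOH)
[OH-] = 10^(-4.83)
[OH-] = 1.479e-05 M

1.479e-05 M


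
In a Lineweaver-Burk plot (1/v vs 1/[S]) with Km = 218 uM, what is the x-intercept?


x-intercept = -1/Km
= -1/218
= -0.0046 1/uM

-0.0046 1/uM


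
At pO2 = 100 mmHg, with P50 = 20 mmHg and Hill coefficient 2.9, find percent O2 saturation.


Y = pO2^n / (P50^n + pO2^n)
Y = 100^2.9 / (20^2.9 + 100^2.9)
Y = 99.07%

99.07%


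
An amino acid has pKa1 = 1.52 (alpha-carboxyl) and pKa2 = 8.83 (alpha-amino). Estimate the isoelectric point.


pI = (pKa1 + pKa2) / 2
pI = (1.52 + 8.83) / 2
pI = 5.175

5.175


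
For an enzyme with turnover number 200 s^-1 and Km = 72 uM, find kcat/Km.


Catalytic efficiency = kcat / Km
= 200 / 72
= 2.7778 uM^-1*s^-1

2.7778 uM^-1*s^-1


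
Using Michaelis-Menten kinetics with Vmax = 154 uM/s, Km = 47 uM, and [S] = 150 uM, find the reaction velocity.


v = Vmax * [S] / (Km + [S])
v = 154 * 150 / (47 + 150)
v = 117.2589 uM/s

117.2589 uM/s


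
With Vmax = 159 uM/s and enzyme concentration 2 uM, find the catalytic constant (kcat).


kcat = Vmax / [E]t
kcat = 159 / 2
kcat = 79.5 s^-1

79.5 s^-1


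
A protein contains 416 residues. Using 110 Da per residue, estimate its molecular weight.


MW = n_residues * 110 Da
MW = 416 * 110
MW = 45760 Da

45760 Da


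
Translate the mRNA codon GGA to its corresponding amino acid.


Standard genetic code lookup.
Codon GGA -> Gly

Gly


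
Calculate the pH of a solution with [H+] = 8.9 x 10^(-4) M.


pH = -log10([H+])
pH = -log10(8.9 x 10^(-4))
pH = 3.0506

3.0506


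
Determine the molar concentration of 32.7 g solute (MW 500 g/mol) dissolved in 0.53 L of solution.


C = (mass / MW) / volume
C = (32.7 / 500) / 0.53
C = 0.1234 M

0.1234 M


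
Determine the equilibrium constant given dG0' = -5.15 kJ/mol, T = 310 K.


Keq = exp(-dG0 * 1000 / (R * T))
Keq = exp(-(-5.15) * 1000 / (8.314 * 310))
Keq = 7.3757

7.3757


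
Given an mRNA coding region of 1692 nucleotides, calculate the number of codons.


codons = nucleotides / 3
codons = 1692 / 3 = 564

564


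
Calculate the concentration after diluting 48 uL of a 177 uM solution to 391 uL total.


C2 = C1 * V1 / V2
C2 = 177 * 48 / 391
C2 = 21.7289 uM

21.7289 uM


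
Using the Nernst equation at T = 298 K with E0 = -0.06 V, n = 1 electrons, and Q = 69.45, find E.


E = E0 - (RT/nF) * ln(Q)
E = -0.06 - (8.314 * 298 / (1 * 96485)) * ln(69.45)
E = -0.1689 V

-0.1689 V


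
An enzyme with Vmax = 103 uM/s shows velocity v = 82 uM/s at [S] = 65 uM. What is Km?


Km = [S] * (Vmax - v) / v
Km = 65 * (103 - 82) / 82
Km = 16.6463 uM

16.6463 uM


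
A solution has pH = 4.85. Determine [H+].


[H+] = 10^(-pH)
[H+] = 10^(-4.85)
[H+] = 1.413e-05 M

1.413e-05 M


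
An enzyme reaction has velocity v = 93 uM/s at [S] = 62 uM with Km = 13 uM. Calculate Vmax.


Vmax = v * (Km + [S]) / [S]
Vmax = 93 * (13 + 62) / 62
Vmax = 112.5 uM/s

112.5 uM/s


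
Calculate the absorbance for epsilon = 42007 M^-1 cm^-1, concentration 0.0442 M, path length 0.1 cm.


A = epsilon * c * l
A = 42007 * 0.0442 * 0.1
A = 185.6709

185.6709


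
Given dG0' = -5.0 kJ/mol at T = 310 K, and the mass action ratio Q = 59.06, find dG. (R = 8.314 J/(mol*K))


dG = dG0' + RT * ln(Q) / 1000
dG = -5.0 + 8.314 * 310 * ln(59.06) / 1000
dG = 5.5118 kJ/mol

5.5118 kJ/mol


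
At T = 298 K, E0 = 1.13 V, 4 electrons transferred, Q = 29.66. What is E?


E = E0 - (RT/nF) * ln(Q)
E = 1.13 - (8.314 * 298 / (4 * 96485)) * ln(29.66)
E = 1.1082 V

1.1082 V


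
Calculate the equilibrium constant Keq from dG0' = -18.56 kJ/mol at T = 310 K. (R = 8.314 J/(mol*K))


Keq = exp(-dG0 * 1000 / (R * T))
Keq = exp(-(-18.56) * 1000 / (8.314 * 310))
Keq = 1341.0698

1341.0698


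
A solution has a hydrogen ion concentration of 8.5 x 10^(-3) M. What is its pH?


pH = -log10([H+])
pH = -log10(8.5 x 10^(-3))
pH = 2.0706

2.0706


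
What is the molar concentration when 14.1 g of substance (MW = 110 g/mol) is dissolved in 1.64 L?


C = (mass / MW) / volume
C = (14.1 / 110) / 1.64
C = 0.0782 M

0.0782 M


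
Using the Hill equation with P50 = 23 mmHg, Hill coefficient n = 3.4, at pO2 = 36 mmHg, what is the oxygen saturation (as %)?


Y = pO2^n / (P50^n + pO2^n)
Y = 36^3.4 / (23^3.4 + 36^3.4)
Y = 82.1%

82.1%


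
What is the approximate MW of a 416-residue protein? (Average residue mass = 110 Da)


MW = n_residues * 110 Da
MW = 416 * 110
MW = 45760 Da

45760 Da


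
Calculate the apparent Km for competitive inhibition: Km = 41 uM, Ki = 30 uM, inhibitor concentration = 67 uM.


Km_app = Km * (1 + [I]/Ki)
Km_app = 41 * (1 + 67/30)
Km_app = 132.5667 uM

132.5667 uM


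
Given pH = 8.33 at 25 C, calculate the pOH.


pOH = 14 - pH
pOH = 14 - 8.33
pOH = 5.67

5.67


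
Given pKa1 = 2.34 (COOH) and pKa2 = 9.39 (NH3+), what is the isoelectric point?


pI = (pKa1 + pKa2) / 2
pI = (2.34 + 9.39) / 2
pI = 5.865

5.865


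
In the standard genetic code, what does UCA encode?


Standard genetic code lookup.
Codon UCA -> Ser

Ser


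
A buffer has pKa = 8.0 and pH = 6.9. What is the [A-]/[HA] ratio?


[A-]/[HA] = 10^(pH - pKa)
= 10^(6.9 - 8.0)
= 0.0794

0.0794


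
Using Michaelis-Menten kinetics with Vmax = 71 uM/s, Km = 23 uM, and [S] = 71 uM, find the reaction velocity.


v = Vmax * [S] / (Km + [S])
v = 71 * 71 / (23 + 71)
v = 53.6277 uM/s

53.6277 uM/s


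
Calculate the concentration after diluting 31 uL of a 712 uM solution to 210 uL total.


C2 = C1 * V1 / V2
C2 = 712 * 31 / 210
C2 = 105.1048 uM

105.1048 uM


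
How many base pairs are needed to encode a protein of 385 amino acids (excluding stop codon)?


Each amino acid = 1 codon = 3 bp
bp = 385 * 3 = 1155 bp

1155 bp


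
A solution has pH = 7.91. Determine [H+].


[H+] = 10^(-pH)
[H+] = 10^(-7.91)
[H+] = 1.230e-08 M

1.230e-08 M


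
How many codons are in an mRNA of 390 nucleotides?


codons = nucleotides / 3
codons = 390 / 3 = 130

130


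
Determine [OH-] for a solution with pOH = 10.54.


[OH-] = 10^(-pOH)
[OH-] = 10^(-10.54)
[OH-] = 2.884e-11 M

2.884e-11 M


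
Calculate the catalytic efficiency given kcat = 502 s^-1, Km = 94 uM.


Catalytic efficiency = kcat / Km
= 502 / 94
= 5.3404 uM^-1*s^-1

5.3404 uM^-1*s^-1


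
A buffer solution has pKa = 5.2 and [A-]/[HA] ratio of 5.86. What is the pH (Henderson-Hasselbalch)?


pH = pKa + log10([A-]/[HA])
pH = 5.2 + log10(5.86)
pH = 5.9679

5.9679


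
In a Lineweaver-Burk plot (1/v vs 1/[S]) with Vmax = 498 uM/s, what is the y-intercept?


y-intercept = 1/Vmax
= 1/498
= 0.002 s/uM

0.002 s/uM


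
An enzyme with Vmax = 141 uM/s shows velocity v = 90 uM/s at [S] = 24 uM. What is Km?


Km = [S] * (Vmax - v) / v
Km = 24 * (141 - 90) / 90
Km = 13.6 uM

13.6 uM


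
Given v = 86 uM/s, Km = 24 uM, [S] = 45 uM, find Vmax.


Vmax = v * (Km + [S]) / [S]
Vmax = 86 * (24 + 45) / 45
Vmax = 131.8667 uM/s

131.8667 uM/s


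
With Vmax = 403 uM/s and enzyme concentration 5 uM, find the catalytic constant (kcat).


kcat = Vmax / [E]t
kcat = 403 / 5
kcat = 80.6 s^-1

80.6 s^-1


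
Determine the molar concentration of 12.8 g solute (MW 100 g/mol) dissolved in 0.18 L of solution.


C = (mass / MW) / volume
C = (12.8 / 100) / 0.18
C = 0.7111 M

0.7111 M


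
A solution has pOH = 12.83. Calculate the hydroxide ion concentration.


[OH-] = 10^(-pOH)
[OH-] = 10^(-12.83)
[OH-] = 1.479e-13 M

1.479e-13 M


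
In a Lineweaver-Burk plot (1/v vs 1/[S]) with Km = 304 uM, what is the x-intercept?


x-intercept = -1/Km
= -1/304
= -0.0033 1/uM

-0.0033 1/uM


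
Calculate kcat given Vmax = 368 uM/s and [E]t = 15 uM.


kcat = Vmax / [E]t
kcat = 368 / 15
kcat = 24.5333 s^-1

24.5333 s^-1


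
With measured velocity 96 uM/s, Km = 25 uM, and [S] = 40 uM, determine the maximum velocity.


Vmax = v * (Km + [S]) / [S]
Vmax = 96 * (25 + 40) / 40
Vmax = 156.0 uM/s

156.0 uM/s


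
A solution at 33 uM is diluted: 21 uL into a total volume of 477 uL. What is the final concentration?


C2 = C1 * V1 / V2
C2 = 33 * 21 / 477
C2 = 1.4528 uM

1.4528 uM


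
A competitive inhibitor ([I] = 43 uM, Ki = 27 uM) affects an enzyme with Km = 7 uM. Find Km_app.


Km_app = Km * (1 + [I]/Ki)
Km_app = 7 * (1 + 43/27)
Km_app = 18.1481 uM

18.1481 uM


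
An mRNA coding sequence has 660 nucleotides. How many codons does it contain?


codons = nucleotides / 3
codons = 660 / 3 = 220

220


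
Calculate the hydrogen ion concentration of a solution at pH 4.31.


[H+] = 10^(-pH)
[H+] = 10^(-4.31)
[H+] = 4.898e-05 M

4.898e-05 M


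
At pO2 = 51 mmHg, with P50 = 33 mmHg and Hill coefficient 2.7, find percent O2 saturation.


Y = pO2^n / (P50^n + pO2^n)
Y = 51^2.7 / (33^2.7 + 51^2.7)
Y = 76.41%

76.41%


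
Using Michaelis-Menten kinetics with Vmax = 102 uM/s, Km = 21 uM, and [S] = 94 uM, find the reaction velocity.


v = Vmax * [S] / (Km + [S])
v = 102 * 94 / (21 + 94)
v = 83.3739 uM/s

83.3739 uM/s


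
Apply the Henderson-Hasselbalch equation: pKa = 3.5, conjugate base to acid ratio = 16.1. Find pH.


pH = pKa + log10([A-]/[HA])
pH = 3.5 + log10(16.1)
pH = 4.7068

4.7068


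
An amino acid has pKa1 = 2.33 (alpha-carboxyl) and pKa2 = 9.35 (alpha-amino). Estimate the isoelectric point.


pI = (pKa1 + pKa2) / 2
pI = (2.33 + 9.35) / 2
pI = 5.84

5.84


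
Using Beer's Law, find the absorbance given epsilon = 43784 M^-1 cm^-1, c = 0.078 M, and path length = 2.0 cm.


A = epsilon * c * l
A = 43784 * 0.078 * 2.0
A = 6830.304

6830.304


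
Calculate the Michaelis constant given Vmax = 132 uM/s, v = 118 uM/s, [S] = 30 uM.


Km = [S] * (Vmax - v) / v
Km = 30 * (132 - 118) / 118
Km = 3.5593 uM

3.5593 uM


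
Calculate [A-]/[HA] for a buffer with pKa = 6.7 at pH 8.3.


[A-]/[HA] = 10^(pH - pKa)
= 10^(8.3 - 6.7)
= 39.8107

39.8107


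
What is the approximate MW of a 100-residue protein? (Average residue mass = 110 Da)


MW = n_residues * 110 Da
MW = 100 * 110
MW = 11000 Da

11000 Da


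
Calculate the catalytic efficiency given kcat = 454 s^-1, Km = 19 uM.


Catalytic efficiency = kcat / Km
= 454 / 19
= 23.8947 uM^-1*s^-1

23.8947 uM^-1*s^-1


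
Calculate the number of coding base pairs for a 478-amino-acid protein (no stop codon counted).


Each amino acid = 1 codon = 3 bp
bp = 478 * 3 = 1434 bp

1434 bp


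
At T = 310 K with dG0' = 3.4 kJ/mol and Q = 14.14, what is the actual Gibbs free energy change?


dG = dG0' + RT * ln(Q) / 1000
dG = 3.4 + 8.314 * 310 * ln(14.14) / 1000
dG = 10.2274 kJ/mol

10.2274 kJ/mol


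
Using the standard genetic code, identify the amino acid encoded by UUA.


Standard genetic code lookup.
Codon UUA -> Leu

Leu


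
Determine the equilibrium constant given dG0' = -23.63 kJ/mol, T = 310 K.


Keq = exp(-dG0 * 1000 / (R * T))
Keq = exp(-(-23.63) * 1000 / (8.314 * 310))
Keq = 9588.9568

9588.9568


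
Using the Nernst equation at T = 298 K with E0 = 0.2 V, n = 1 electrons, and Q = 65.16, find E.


E = E0 - (RT/nF) * ln(Q)
E = 0.2 - (8.314 * 298 / (1 * 96485)) * ln(65.16)
E = 0.0927 V

0.0927 V


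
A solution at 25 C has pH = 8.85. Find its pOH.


pOH = 14 - pH
pOH = 14 - 8.85
pOH = 5.15

5.15


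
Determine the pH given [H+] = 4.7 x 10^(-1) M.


pH = -log10([H+])
pH = -log10(4.7 x 10^(-1))
pH = 0.3279

0.3279


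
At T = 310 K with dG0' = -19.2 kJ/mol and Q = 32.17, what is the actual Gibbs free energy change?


dG = dG0' + RT * ln(Q) / 1000
dG = -19.2 + 8.314 * 310 * ln(32.17) / 1000
dG = -10.254 kJ/mol

-10.254 kJ/mol


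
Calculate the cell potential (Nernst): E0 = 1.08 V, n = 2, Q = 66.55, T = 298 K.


E = E0 - (RT/nF) * ln(Q)
E = 1.08 - (8.314 * 298 / (2 * 96485)) * ln(66.55)
E = 1.0261 V

1.0261 V


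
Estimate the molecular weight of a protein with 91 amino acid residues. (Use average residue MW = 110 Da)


MW = n_residues * 110 Da
MW = 91 * 110
MW = 10010 Da

10010 Da


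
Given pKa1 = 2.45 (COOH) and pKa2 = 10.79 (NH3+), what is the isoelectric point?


pI = (pKa1 + pKa2) / 2
pI = (2.45 + 10.79) / 2
pI = 6.62

6.62


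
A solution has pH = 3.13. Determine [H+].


[H+] = 10^(-pH)
[H+] = 10^(-3.13)
[H+] = 7.413e-04 M

7.413e-04 M


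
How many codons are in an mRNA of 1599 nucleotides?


codons = nucleotides / 3
codons = 1599 / 3 = 533

533


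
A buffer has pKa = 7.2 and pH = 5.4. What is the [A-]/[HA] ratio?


[A-]/[HA] = 10^(pH - pKa)
= 10^(5.4 - 7.2)
= 0.0158

0.0158


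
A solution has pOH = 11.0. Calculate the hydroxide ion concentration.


[OH-] = 10^(-pOH)
[OH-] = 10^(-11.0)
[OH-] = 1.000e-11 M

1.000e-11 M


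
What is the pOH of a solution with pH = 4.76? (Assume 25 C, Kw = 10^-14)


pOH = 14 - pH
pOH = 14 - 4.76
pOH = 9.24

9.24


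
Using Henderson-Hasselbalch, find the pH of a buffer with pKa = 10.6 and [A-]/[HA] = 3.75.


pH = pKa + log10([A-]/[HA])
pH = 10.6 + log10(3.75)
pH = 11.174

11.174


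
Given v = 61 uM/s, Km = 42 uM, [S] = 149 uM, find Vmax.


Vmax = v * (Km + [S]) / [S]
Vmax = 61 * (42 + 149) / 149
Vmax = 78.1946 uM/s

78.1946 uM/s


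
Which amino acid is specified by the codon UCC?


Standard genetic code lookup.
Codon UCC -> Ser

Ser


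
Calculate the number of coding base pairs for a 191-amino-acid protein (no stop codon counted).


Each amino acid = 1 codon = 3 bp
bp = 191 * 3 = 573 bp

573 bp


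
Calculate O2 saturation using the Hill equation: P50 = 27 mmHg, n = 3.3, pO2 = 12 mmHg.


Y = pO2^n / (P50^n + pO2^n)
Y = 12^3.3 / (27^3.3 + 12^3.3)
Y = 6.44%

6.44%


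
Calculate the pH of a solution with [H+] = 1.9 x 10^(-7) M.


pH = -log10([H+])
pH = -log10(1.9 x 10^(-7))
pH = 6.7212

6.7212


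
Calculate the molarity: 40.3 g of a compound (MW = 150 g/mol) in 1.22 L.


C = (mass / MW) / volume
C = (40.3 / 150) / 1.22
C = 0.2202 M

0.2202 M


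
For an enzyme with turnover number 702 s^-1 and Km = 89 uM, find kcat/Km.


Catalytic efficiency = kcat / Km
= 702 / 89
= 7.8876 uM^-1*s^-1

7.8876 uM^-1*s^-1


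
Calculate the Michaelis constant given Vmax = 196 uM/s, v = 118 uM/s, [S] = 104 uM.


Km = [S] * (Vmax - v) / v
Km = 104 * (196 - 118) / 118
Km = 68.7458 uM

68.7458 uM


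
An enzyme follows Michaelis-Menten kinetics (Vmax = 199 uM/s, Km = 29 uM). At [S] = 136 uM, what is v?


v = Vmax * [S] / (Km + [S])
v = 199 * 136 / (29 + 136)
v = 164.0242 uM/s

164.0242 uM/s


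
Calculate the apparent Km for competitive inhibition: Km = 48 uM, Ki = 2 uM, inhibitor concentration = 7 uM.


Km_app = Km * (1 + [I]/Ki)
Km_app = 48 * (1 + 7/2)
Km_app = 216.0 uM

216.0 uM


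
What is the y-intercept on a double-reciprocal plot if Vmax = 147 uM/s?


y-intercept = 1/Vmax
= 1/147
= 0.0068 s/uM

0.0068 s/uM


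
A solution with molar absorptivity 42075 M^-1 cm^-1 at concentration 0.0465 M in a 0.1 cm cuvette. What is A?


A = epsilon * c * l
A = 42075 * 0.0465 * 0.1
A = 195.6488

195.6488


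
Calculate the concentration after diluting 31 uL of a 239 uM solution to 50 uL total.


C2 = C1 * V1 / V2
C2 = 239 * 31 / 50
C2 = 148.18 uM

148.18 uM


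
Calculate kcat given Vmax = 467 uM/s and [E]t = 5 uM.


kcat = Vmax / [E]t
kcat = 467 / 5
kcat = 93.4 s^-1

93.4 s^-1


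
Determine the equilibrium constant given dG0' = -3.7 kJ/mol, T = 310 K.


Keq = exp(-dG0 * 1000 / (R * T))
Keq = exp(-(-3.7) * 1000 / (8.314 * 310))
Keq = 4.2021

4.2021


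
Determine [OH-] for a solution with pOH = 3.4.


[OH-] = 10^(-pOH)
[OH-] = 10^(-3.4)
[OH-] = 3.981e-04 M

3.981e-04 M


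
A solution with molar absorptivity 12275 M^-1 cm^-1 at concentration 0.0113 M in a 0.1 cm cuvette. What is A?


A = epsilon * c * l
A = 12275 * 0.0113 * 0.1
A = 13.8707

13.8707


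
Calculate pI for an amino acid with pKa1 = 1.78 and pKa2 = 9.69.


pI = (pKa1 + pKa2) / 2
pI = (1.78 + 9.69) / 2
pI = 5.735

5.735


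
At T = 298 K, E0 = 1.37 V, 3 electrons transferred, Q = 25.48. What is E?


E = E0 - (RT/nF) * ln(Q)
E = 1.37 - (8.314 * 298 / (3 * 96485)) * ln(25.48)
E = 1.3423 V

1.3423 V


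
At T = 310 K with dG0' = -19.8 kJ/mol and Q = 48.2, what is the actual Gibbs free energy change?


dG = dG0' + RT * ln(Q) / 1000
dG = -19.8 + 8.314 * 310 * ln(48.2) / 1000
dG = -9.8119 kJ/mol

-9.8119 kJ/mol


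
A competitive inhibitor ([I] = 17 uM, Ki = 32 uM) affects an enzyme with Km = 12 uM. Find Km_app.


Km_app = Km * (1 + [I]/Ki)
Km_app = 12 * (1 + 17/32)
Km_app = 18.375 uM

18.375 uM


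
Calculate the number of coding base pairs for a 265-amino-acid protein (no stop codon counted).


Each amino acid = 1 codon = 3 bp
bp = 265 * 3 = 795 bp

795 bp


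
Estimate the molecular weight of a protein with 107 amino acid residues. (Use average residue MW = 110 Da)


MW = n_residues * 110 Da
MW = 107 * 110
MW = 11770 Da

11770 Da


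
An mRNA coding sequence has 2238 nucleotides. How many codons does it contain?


codons = nucleotides / 3
codons = 2238 / 3 = 746

746


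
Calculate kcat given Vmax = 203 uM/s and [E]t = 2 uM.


kcat = Vmax / [E]t
kcat = 203 / 2
kcat = 101.5 s^-1

101.5 s^-1


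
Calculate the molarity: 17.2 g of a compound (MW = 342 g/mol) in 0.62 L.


C = (mass / MW) / volume
C = (17.2 / 342) / 0.62
C = 0.0811 M

0.0811 M


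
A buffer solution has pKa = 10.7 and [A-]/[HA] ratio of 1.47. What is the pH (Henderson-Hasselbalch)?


pH = pKa + log10([A-]/[HA])
pH = 10.7 + log10(1.47)
pH = 10.8673

10.8673


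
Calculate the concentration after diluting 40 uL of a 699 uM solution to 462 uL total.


C2 = C1 * V1 / V2
C2 = 699 * 40 / 462
C2 = 60.5195 uM

60.5195 uM


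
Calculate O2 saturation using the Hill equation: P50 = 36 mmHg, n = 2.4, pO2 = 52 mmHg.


Y = pO2^n / (P50^n + pO2^n)
Y = 52^2.4 / (36^2.4 + 52^2.4)
Y = 70.73%

70.73%


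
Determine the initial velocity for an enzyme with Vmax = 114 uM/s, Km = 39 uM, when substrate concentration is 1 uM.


v = Vmax * [S] / (Km + [S])
v = 114 * 1 / (39 + 1)
v = 2.85 uM/s

2.85 uM/s


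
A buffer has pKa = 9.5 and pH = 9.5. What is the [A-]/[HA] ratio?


[A-]/[HA] = 10^(pH - pKa)
= 10^(9.5 - 9.5)
= 1.0

1.0


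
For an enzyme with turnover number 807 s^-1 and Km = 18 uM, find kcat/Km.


Catalytic efficiency = kcat / Km
= 807 / 18
= 44.8333 uM^-1*s^-1

44.8333 uM^-1*s^-1


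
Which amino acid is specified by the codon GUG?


Standard genetic code lookup.
Codon GUG -> Val

Val


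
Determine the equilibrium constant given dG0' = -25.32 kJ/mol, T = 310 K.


Keq = exp(-dG0 * 1000 / (R * T))
Keq = exp(-(-25.32) * 1000 / (8.314 * 310))
Keq = 18473.3086

18473.3086


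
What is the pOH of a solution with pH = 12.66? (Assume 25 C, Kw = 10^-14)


pOH = 14 - pH
pOH = 14 - 12.66
pOH = 1.34

1.34


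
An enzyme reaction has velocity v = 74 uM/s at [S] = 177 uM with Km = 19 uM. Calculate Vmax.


Vmax = v * (Km + [S]) / [S]
Vmax = 74 * (19 + 177) / 177
Vmax = 81.9435 uM/s

81.9435 uM/s


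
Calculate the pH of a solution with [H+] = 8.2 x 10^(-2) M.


pH = -log10([H+])
pH = -log10(8.2 x 10^(-2))
pH = 1.0862

1.0862


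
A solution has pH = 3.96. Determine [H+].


[H+] = 10^(-pH)
[H+] = 10^(-3.96)
[H+] = 1.096e-04 M

1.096e-04 M


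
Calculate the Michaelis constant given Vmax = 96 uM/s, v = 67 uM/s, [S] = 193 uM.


Km = [S] * (Vmax - v) / v
Km = 193 * (96 - 67) / 67
Km = 83.5373 uM

83.5373 uM


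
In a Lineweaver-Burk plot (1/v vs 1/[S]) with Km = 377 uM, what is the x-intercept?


x-intercept = -1/Km
= -1/377
= -0.0027 1/uM

-0.0027 1/uM


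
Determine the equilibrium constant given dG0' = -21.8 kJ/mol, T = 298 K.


Keq = exp(-dG0 * 1000 / (R * T))
Keq = exp(-(-21.8) * 1000 / (8.314 * 298))
Keq = 6627.1957

6627.1957


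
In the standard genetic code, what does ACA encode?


Standard genetic code lookup.
Codon ACA -> Thr

Thr
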